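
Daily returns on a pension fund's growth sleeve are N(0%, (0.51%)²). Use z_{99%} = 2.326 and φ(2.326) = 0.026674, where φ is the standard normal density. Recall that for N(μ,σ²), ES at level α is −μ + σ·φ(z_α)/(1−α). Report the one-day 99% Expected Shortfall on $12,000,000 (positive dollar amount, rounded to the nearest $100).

$163,200

Tail multiplier: φ(z)/(1−α) = 0.026674 / 0.01 = 2.667.
ES = 0.51% × 2.667 = 1.360%.
On $12,000,000: 0.01360 × $12,000,000 = $163,200.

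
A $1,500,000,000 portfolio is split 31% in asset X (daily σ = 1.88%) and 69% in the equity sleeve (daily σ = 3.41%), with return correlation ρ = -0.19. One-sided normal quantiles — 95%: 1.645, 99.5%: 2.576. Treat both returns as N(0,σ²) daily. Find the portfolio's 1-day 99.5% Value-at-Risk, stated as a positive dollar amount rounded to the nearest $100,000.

$89,400,000

σ_p² = 0.31²·1.88² + 0.69²·3.41² + 2·-0.19·0.31·0.69·1.88·3.41 = 5.3547 (%²).
σ_p = √5.3547 = 2.314%.
VaR = 2.576 × 2.314% = 5.961%; on $1,500,000,000 that is $89,415,000.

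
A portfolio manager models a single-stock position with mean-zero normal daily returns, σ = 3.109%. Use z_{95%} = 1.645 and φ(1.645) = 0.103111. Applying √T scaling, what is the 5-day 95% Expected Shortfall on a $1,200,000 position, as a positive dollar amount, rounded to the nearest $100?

σ_{5d} = 3.109% × √5 = 6.952%.
ES multiplier = φ(z)/(1−α) = 0.103111/0.05 = 2.062.
ES = 6.952% × 2.062 = 14.335%; on $1,200,000: $172,020.

$172,000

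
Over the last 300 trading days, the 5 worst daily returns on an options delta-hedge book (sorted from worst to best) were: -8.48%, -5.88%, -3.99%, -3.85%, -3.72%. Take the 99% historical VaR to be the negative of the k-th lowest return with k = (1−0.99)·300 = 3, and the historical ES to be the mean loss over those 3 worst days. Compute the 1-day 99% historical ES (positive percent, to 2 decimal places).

6.12%

The 3 worst returns sum to -18.35%.
ES = −(-18.35%) / 3 = 6.1166…% ≈ 6.12%.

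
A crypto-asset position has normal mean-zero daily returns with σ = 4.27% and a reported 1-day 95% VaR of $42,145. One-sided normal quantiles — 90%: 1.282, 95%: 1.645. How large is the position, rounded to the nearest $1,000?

$600,000

VaR as a fraction of value: z·σ = 1.645 × 4.27% = 7.02415%.
Position = $42,145 / 0.0702415 = $600,001.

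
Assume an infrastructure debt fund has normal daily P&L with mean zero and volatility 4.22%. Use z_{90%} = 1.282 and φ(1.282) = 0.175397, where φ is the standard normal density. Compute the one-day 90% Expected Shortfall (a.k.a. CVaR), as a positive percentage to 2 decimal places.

7.40%

Tail multiplier: φ(z)/(1−α) = 0.175397 / 0.1 = 1.754.
ES = 4.22% × 1.754 = 7.402%.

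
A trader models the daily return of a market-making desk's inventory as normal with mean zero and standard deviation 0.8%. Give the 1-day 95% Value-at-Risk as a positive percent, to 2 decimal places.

1.32%

At 95% one-sided, z = 1.645.
VaR = z·σ = 1.645 × 0.8% = 1.316%.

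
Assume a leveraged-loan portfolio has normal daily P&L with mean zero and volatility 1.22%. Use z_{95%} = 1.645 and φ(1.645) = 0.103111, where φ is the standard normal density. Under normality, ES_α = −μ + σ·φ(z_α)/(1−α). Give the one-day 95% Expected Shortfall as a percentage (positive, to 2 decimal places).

Tail multiplier: φ(z)/(1−α) = 0.103111 / 0.05 = 2.062.
ES = 1.22% × 2.062 = 2.516%.

2.52%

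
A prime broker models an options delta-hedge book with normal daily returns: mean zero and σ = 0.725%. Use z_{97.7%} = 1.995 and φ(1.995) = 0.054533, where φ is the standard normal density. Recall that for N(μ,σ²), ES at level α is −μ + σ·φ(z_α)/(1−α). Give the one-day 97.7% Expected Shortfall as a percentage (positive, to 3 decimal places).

1.719%

Tail multiplier: φ(z)/(1−α) = 0.054533 / 0.023 = 2.371.
ES = 0.725% × 2.371 = 1.719%.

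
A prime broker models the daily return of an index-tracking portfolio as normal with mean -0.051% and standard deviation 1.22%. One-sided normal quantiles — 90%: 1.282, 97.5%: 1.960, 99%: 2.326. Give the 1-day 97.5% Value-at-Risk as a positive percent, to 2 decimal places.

2.44%

VaR = −μ + z·σ = −(-0.051%) + 1.960 × 1.22% = 2.442%.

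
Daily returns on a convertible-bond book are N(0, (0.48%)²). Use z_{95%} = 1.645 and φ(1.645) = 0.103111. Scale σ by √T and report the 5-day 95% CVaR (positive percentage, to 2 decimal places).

2.21%

σ_{5d} = 0.48% × √5 = 1.073%.
ES multiplier = φ(z)/(1−α) = 0.103111/0.05 = 2.062.
ES = 1.073% × 2.062 = 2.213%.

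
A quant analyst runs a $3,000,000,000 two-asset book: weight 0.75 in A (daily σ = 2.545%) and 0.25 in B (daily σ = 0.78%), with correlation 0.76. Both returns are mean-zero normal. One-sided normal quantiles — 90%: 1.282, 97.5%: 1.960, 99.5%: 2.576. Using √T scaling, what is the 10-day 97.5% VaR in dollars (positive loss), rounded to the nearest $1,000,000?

$383,000,000

σ_p = √(0.75²·2.545² + 0.25²·0.78² + 2·0.76·0.75·0.25·2.545·0.78) = 2.061%.
σ_{10d} = 2.061% × √10 = 6.517%.
VaR = 1.960 × 6.517% = 12.773%; on $3,000,000,000 that is $383,190,000.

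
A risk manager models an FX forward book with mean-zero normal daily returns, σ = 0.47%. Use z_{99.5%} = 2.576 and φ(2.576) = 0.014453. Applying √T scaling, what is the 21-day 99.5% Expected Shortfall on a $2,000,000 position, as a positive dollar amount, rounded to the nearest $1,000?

$125,000

σ_{21d} = 0.47% × √21 = 2.154%.
ES multiplier = φ(z)/(1−α) = 0.014453/0.005 = 2.891.
ES = 2.154% × 2.891 = 6.227%; on $2,000,000: $124,540.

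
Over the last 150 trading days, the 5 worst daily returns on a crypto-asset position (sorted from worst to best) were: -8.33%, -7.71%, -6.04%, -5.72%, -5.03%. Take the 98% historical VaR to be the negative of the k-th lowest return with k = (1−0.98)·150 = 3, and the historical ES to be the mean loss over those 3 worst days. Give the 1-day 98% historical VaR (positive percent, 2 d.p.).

6.04%

k = 3; the 3rd lowest return is -6.04%, so VaR = 6.04%.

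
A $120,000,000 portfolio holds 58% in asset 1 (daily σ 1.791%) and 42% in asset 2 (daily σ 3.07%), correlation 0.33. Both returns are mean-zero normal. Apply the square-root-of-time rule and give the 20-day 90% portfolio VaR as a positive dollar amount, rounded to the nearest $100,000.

$13,100,000

σ_p = √(0.58²·1.791² + 0.42²·3.07² + 2·0.33·0.58·0.42·1.791·3.07) = 1.904%.
σ_{20d} = 1.904% × √20 = 8.515%.
z(90%) = 1.282.
VaR = 1.282 × 8.515% = 10.916%; on $120,000,000 that is $13,099,200.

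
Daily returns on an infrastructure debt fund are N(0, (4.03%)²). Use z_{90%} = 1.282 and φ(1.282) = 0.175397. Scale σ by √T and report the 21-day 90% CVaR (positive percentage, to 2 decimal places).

σ_{21d} = 4.03% × √21 = 18.468%.
ES multiplier = φ(z)/(1−α) = 0.175397/0.1 = 1.754.
ES = 18.468% × 1.754 = 32.393%.

32.39%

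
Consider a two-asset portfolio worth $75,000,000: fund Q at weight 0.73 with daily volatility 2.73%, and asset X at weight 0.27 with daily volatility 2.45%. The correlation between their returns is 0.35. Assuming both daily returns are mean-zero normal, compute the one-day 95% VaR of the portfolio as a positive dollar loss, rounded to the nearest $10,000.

σ_p² = 0.73²·2.73² + 0.27²·2.45² + 2·0.35·0.73·0.27·2.73·2.45 = 5.3320 (%²).
σ_p = √5.3320 = 2.309%.
At 95%, z = 1.645.
VaR = 1.645 × 2.309% = 3.798%; on $75,000,000 that is $2,848,500.

$2,850,000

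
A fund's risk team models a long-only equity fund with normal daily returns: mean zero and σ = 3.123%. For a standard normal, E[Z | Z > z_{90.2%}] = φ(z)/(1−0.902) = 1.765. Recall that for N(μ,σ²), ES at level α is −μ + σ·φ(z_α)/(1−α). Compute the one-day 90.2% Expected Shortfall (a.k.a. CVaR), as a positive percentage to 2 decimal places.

5.51%

ES = 3.123% × 1.765 = 5.512%.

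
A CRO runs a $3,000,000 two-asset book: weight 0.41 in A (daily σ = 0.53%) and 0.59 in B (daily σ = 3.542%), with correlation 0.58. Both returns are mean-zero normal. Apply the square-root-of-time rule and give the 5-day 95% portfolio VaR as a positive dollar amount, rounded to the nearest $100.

σ_p = √(0.41²·0.53² + 0.59²·3.542² + 2·0.58·0.41·0.59·0.53·3.542) = 2.223%.
σ_{5d} = 2.223% × √5 = 4.971%.
z(95%) = 1.645.
VaR = 1.645 × 4.971% = 8.177%; on $3,000,000 that is $245,310.

$245,300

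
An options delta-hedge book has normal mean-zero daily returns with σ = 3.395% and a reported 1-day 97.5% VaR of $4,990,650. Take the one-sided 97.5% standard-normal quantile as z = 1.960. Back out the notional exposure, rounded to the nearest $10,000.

$75,000,000

VaR as a fraction of value: z·σ = 1.960 × 3.395% = 6.6542%.
Position = $4,990,650 / 0.066542 = $75,000,000.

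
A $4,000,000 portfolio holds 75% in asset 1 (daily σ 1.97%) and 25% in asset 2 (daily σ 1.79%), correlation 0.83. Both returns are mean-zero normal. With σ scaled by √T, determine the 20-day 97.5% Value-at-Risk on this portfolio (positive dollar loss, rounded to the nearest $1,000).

σ_p = √(0.75²·1.97² + 0.25²·1.79² + 2·0.83·0.75·0.25·1.97·1.79) = 1.866%.
σ_{20d} = 1.866% × √20 = 8.345%.
z(97.5%) = 1.960.
VaR = 1.960 × 8.345% = 16.356%; on $4,000,000 that is $654,240.

$654,000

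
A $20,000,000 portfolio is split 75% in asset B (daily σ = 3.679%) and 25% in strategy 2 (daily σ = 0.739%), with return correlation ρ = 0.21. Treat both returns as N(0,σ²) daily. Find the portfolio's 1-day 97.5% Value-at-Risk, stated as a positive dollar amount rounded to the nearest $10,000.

σ_p² = 0.75²·3.679² + 0.25²·0.739² + 2·0.21·0.75·0.25·3.679·0.739 = 7.8617 (%²).
σ_p = √7.8617 = 2.804%.
At 97.5%, z = 1.960.
VaR = 1.960 × 2.804% = 5.496%; on $20,000,000 that is $1,099,200.

$1,100,000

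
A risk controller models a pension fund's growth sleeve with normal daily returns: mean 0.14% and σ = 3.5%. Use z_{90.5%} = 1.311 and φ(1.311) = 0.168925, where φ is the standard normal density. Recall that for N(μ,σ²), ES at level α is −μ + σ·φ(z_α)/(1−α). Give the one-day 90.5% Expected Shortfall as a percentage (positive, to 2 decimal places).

6.08%

Tail multiplier: φ(z)/(1−α) = 0.168925 / 0.095 = 1.778.
ES = −(0.14%) + 3.5% × 1.778 = 6.083%.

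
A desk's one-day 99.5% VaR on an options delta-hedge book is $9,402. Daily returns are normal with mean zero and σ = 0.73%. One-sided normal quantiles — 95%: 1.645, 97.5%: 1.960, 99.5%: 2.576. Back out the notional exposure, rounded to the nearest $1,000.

VaR as a fraction of value: z·σ = 2.576 × 0.73% = 1.88048%.
Position = $9,402 / 0.0188048 = $499,979.

$500,000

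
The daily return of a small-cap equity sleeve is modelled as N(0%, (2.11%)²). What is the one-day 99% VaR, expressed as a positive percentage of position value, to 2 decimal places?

At 99% one-sided, z = 2.326.
VaR = z·σ = 2.326 × 2.11% = 4.908%.

4.91%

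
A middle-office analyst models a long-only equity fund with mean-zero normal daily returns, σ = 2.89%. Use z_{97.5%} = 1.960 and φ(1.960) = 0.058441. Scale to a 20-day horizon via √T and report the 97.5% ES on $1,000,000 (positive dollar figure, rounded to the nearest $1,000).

σ_{20d} = 2.89% × √20 = 12.924%.
ES multiplier = φ(z)/(1−α) = 0.058441/0.025 = 2.338.
ES = 12.924% × 2.338 = 30.216%; on $1,000,000: $302,160.

$302,000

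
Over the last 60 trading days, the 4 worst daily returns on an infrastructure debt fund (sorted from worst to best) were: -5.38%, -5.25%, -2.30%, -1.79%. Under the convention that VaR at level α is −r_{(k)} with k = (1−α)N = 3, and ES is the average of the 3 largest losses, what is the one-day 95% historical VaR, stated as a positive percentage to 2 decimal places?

2.30%

k = 3; the 3rd lowest return is -2.30%, so VaR = 2.30%.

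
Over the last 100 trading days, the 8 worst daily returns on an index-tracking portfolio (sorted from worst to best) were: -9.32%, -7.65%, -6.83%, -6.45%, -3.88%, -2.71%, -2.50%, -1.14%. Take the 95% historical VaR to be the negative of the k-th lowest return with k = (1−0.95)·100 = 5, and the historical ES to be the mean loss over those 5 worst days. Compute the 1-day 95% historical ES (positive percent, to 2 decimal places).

The 5 worst returns sum to -34.13%.
ES = −(-34.13%) / 5 = 6.826% ≈ 6.83%.

6.83%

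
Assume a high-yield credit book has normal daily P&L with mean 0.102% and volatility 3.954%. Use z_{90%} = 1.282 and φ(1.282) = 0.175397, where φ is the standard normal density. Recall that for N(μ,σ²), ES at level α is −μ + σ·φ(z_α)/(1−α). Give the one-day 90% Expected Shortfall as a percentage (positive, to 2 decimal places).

Tail multiplier: φ(z)/(1−α) = 0.175397 / 0.1 = 1.754.
ES = −(0.102%) + 3.954% × 1.754 = 6.833%.

6.83%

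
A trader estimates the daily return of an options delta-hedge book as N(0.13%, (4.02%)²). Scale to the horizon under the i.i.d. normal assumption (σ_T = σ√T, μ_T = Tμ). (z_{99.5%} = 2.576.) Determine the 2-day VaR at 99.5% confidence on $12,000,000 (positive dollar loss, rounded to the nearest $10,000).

σ_{2d} = 4.02% × √2 = 5.685%; μ_{2d} = 2 × 0.13% = 0.260%.
VaR = −(0.260%) + 2.576 × 5.685% = 14.385%.
On $12,000,000: 0.14385 × $12,000,000 = $1,726,200.

$1,730,000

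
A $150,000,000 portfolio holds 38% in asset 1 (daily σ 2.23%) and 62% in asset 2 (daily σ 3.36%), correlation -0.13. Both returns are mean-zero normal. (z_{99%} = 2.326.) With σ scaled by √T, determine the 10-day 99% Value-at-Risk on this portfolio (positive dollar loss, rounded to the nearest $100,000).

$23,700,000

σ_p = √(0.38²·2.23² + 0.62²·3.36² + 2·-0.13·0.38·0.62·2.23·3.36) = 2.144%.
σ_{10d} = 2.144% × √10 = 6.780%.
VaR = 2.326 × 6.780% = 15.770%; on $150,000,000 that is $23,655,000.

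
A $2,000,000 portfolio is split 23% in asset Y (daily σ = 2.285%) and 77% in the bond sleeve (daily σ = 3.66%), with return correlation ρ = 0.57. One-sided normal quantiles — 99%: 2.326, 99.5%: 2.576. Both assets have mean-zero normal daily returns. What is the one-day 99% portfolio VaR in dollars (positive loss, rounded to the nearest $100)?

σ_p² = 0.23²·2.285² + 0.77²·3.66² + 2·0.57·0.23·0.77·2.285·3.66 = 9.9069 (%²).
σ_p = √9.9069 = 3.148%.
VaR = 2.326 × 3.148% = 7.322%; on $2,000,000 that is $146,440.

$146,400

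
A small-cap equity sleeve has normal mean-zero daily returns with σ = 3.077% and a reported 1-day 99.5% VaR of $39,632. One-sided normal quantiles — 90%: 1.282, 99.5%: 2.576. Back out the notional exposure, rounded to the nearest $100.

$500,000

VaR as a fraction of value: z·σ = 2.576 × 3.077% = 7.92635%.
Position = $39,632 / 0.0792635 = $500,003.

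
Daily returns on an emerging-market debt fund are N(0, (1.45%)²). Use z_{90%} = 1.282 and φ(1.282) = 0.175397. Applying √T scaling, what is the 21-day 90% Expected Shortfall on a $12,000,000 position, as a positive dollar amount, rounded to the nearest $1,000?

$1,399,000

σ_{21d} = 1.45% × √21 = 6.645%.
ES multiplier = φ(z)/(1−α) = 0.175397/0.1 = 1.754.
ES = 6.645% × 1.754 = 11.655%; on $12,000,000: $1,398,600.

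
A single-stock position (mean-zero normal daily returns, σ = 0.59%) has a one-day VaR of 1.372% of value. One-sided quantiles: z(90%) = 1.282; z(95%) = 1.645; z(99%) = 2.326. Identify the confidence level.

99%

Implied z = VaR/σ = 1.372 / 0.59 = 2.325.
This matches z(99%) = 2.326.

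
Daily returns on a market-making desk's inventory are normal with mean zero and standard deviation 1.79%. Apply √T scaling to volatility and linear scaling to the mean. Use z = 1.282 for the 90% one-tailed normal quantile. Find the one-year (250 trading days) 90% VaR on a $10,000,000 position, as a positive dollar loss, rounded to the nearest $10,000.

σ_{250d} = 1.79% × √250 = 28.302%.
VaR = 1.282 × 28.302% = 36.283%.
On $10,000,000: 0.36283 × $10,000,000 = $3,628,300.

$3,630,000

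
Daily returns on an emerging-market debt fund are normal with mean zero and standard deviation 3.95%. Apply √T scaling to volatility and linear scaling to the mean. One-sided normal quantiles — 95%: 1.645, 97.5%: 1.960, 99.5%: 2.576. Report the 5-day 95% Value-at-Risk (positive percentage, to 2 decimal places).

14.53%

σ_{5d} = 3.95% × √5 = 8.832%.
VaR = 1.645 × 8.832% = 14.529%.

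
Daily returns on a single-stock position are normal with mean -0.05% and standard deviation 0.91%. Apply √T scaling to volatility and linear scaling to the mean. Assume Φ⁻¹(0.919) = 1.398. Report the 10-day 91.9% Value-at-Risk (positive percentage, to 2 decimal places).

4.52%

σ_{10d} = 0.91% × √10 = 2.878%; μ_{10d} = 10 × -0.05% = -0.500%.
VaR = −(-0.500%) + 1.398 × 2.878% = 4.523%.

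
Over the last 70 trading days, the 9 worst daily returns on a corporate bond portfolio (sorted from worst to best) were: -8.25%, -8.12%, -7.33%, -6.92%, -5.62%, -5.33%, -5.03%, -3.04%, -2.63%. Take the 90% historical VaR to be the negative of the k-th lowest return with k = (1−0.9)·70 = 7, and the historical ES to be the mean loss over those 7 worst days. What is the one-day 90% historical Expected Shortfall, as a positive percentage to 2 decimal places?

The 7 worst returns sum to -46.60%.
ES = −(-46.60%) / 7 = 6.6571…% ≈ 6.66%.

6.66%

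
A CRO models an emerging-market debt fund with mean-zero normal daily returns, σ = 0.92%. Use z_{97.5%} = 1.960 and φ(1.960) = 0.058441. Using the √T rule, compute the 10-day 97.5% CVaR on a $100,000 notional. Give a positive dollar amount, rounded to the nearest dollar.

$6,801

σ_{10d} = 0.92% × √10 = 2.909%.
ES multiplier = φ(z)/(1−α) = 0.058441/0.025 = 2.338.
ES = 2.909% × 2.338 = 6.801%; on $100,000: $6,801.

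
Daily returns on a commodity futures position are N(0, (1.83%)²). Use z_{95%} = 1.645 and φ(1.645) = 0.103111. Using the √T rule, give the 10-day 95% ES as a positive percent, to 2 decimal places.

11.93%

σ_{10d} = 1.83% × √10 = 5.787%.
ES multiplier = φ(z)/(1−α) = 0.103111/0.05 = 2.062.
ES = 5.787% × 2.062 = 11.933%.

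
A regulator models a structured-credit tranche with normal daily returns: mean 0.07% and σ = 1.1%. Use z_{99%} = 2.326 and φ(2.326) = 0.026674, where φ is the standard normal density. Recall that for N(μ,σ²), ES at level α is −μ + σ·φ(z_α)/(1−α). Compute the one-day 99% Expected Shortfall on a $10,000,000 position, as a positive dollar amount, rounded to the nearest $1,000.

$286,000

Tail multiplier: φ(z)/(1−α) = 0.026674 / 0.01 = 2.667.
ES = −(0.07%) + 1.1% × 2.667 = 2.864%.
On $10,000,000: 0.02864 × $10,000,000 = $286,400.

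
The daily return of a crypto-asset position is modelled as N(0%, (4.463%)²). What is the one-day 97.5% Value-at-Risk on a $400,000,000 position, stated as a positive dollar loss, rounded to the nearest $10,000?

At 97.5% one-sided, z = 1.960.
VaR = z·σ = 1.960 × 4.463% = 8.747%.
On $400,000,000: 0.08747 × $400,000,000 = $34,988,000.

$34,990,000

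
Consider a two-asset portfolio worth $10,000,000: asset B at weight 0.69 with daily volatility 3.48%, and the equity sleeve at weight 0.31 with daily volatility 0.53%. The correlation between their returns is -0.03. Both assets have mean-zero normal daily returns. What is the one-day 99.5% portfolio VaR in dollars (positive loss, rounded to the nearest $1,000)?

$619,000

σ_p² = 0.69²·3.48² + 0.31²·0.53² + 2·-0.03·0.69·0.31·3.48·0.53 = 5.7691 (%²).
σ_p = √5.7691 = 2.402%.
At 99.5%, z = 2.576.
VaR = 2.576 × 2.402% = 6.188%; on $10,000,000 that is $618,800.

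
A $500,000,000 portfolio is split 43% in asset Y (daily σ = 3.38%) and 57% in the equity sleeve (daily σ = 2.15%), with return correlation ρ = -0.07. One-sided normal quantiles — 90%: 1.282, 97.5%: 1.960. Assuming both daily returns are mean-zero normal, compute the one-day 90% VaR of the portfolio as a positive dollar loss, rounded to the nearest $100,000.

$11,800,000

σ_p² = 0.43²·3.38² + 0.57²·2.15² + 2·-0.07·0.43·0.57·3.38·2.15 = 3.3649 (%²).
σ_p = √3.3649 = 1.834%.
VaR = 1.282 × 1.834% = 2.351%; on $500,000,000 that is $11,755,000.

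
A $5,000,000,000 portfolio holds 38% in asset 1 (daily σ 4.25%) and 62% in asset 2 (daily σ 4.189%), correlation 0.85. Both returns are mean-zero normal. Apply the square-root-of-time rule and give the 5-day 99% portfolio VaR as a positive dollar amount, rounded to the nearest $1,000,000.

σ_p = √(0.38²·4.25² + 0.62²·4.189² + 2·0.85·0.38·0.62·4.25·4.189) = 4.060%.
σ_{5d} = 4.060% × √5 = 9.078%.
z(99%) = 2.326.
VaR = 2.326 × 9.078% = 21.115%; on $5,000,000,000 that is $1,055,750,000.

$1,056,000,000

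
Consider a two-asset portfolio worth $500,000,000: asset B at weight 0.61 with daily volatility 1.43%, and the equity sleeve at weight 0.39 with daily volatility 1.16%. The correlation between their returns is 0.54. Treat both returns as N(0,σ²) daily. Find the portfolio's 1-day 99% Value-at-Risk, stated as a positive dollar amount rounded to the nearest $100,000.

σ_p² = 0.61²·1.43² + 0.39²·1.16² + 2·0.54·0.61·0.39·1.43·1.16 = 1.3918 (%²).
σ_p = √1.3918 = 1.180%.
At 99%, z = 2.326.
VaR = 2.326 × 1.180% = 2.745%; on $500,000,000 that is $13,725,000.

$13,700,000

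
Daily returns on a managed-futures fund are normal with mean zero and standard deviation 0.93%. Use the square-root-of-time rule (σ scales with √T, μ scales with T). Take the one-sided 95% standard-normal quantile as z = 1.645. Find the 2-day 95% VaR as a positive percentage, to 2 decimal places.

2.16%

σ_{2d} = 0.93% × √2 = 1.315%.
VaR = 1.645 × 1.315% = 2.163%.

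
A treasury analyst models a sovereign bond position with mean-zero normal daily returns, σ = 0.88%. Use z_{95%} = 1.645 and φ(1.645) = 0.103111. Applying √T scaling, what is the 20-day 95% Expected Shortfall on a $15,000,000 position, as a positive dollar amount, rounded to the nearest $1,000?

$1,217,000

σ_{20d} = 0.88% × √20 = 3.935%.
ES multiplier = φ(z)/(1−α) = 0.103111/0.05 = 2.062.
ES = 3.935% × 2.062 = 8.114%; on $15,000,000: $1,217,100.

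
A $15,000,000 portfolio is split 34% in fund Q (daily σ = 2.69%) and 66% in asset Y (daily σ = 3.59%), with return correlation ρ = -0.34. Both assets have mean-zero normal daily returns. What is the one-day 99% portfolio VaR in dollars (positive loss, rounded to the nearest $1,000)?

σ_p² = 0.34²·2.69² + 0.66²·3.59² + 2·-0.34·0.34·0.66·2.69·3.59 = 4.9770 (%²).
σ_p = √4.9770 = 2.231%.
At 99%, z = 2.326.
VaR = 2.326 × 2.231% = 5.189%; on $15,000,000 that is $778,350.

$778,000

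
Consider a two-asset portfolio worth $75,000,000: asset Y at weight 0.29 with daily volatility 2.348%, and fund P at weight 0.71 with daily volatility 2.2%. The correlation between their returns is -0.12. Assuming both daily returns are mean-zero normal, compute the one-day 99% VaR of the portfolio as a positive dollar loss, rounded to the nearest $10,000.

$2,840,000

σ_p² = 0.29²·2.348² + 0.71²·2.2² + 2·-0.12·0.29·0.71·2.348·2.2 = 2.6482 (%²).
σ_p = √2.6482 = 1.627%.
At 99%, z = 2.326.
VaR = 2.326 × 1.627% = 3.784%; on $75,000,000 that is $2,838,000.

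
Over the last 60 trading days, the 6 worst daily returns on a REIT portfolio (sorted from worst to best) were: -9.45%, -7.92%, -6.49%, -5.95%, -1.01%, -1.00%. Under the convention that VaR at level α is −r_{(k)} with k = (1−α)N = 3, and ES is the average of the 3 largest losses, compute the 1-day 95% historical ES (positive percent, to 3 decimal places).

7.953%

The 3 worst returns sum to -23.86%.
ES = −(-23.86%) / 3 = 7.9533…% ≈ 7.953%.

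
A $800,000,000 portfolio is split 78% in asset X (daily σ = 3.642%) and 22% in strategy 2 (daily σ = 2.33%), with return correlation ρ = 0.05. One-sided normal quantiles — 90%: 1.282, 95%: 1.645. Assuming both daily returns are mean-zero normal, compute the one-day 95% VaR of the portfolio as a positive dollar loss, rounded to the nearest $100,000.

$38,300,000

σ_p² = 0.78²·3.642² + 0.22²·2.33² + 2·0.05·0.78·0.22·3.642·2.33 = 8.4783 (%²).
σ_p = √8.4783 = 2.912%.
VaR = 1.645 × 2.912% = 4.790%; on $800,000,000 that is $38,320,000.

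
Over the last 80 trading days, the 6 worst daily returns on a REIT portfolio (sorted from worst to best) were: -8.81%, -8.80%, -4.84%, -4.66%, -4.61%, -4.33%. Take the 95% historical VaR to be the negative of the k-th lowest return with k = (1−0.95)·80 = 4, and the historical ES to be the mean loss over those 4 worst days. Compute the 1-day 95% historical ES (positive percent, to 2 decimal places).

The 4 worst returns sum to -27.11%.
ES = −(-27.11%) / 4 = 6.7775% ≈ 6.78%.

6.78%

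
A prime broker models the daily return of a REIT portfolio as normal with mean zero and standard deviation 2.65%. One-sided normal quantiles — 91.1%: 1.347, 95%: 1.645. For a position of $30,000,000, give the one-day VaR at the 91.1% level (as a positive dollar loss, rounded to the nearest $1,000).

$1,071,000

VaR = z·σ = 1.347 × 2.65% = 3.570%.
On $30,000,000: 0.03570 × $30,000,000 = $1,071,000.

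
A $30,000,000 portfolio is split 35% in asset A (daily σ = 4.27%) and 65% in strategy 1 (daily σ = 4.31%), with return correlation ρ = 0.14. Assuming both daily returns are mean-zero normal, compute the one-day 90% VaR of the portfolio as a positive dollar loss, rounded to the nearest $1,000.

$1,290,000

σ_p² = 0.35²·4.27² + 0.65²·4.31² + 2·0.14·0.35·0.65·4.27·4.31 = 11.2542 (%²).
σ_p = √11.2542 = 3.355%.
At 90%, z = 1.282.
VaR = 1.282 × 3.355% = 4.301%; on $30,000,000 that is $1,290,300.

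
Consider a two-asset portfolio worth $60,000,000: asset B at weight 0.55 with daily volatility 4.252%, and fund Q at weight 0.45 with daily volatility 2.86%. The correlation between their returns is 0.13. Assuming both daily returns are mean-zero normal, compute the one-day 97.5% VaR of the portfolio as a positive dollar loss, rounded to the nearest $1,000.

σ_p² = 0.55²·4.252² + 0.45²·2.86² + 2·0.13·0.55·0.45·4.252·2.86 = 7.9080 (%²).
σ_p = √7.9080 = 2.812%.
At 97.5%, z = 1.960.
VaR = 1.960 × 2.812% = 5.512%; on $60,000,000 that is $3,307,200.

$3,307,000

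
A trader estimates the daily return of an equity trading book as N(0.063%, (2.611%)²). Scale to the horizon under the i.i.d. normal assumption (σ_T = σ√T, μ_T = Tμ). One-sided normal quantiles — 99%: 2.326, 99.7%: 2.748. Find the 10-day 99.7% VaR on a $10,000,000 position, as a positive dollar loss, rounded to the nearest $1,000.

$2,206,000

σ_{10d} = 2.611% × √10 = 8.257%; μ_{10d} = 10 × 0.063% = 0.630%.
VaR = −(0.630%) + 2.748 × 8.257% = 22.060%.
On $10,000,000: 0.22060 × $10,000,000 = $2,206,000.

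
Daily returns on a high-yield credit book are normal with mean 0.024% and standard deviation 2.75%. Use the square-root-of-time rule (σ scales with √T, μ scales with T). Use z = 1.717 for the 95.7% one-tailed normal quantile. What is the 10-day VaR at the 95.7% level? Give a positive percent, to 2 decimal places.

14.69%

σ_{10d} = 2.75% × √10 = 8.696%; μ_{10d} = 10 × 0.024% = 0.240%.
VaR = −(0.240%) + 1.717 × 8.696% = 14.691%.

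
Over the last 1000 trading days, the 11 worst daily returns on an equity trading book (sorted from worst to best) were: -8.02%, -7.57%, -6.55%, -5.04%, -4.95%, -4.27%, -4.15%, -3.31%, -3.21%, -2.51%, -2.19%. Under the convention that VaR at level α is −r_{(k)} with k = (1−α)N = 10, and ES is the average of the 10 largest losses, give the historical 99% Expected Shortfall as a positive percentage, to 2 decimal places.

The 10 worst returns sum to -49.58%.
ES = −(-49.58%) / 10 = 4.958% ≈ 4.96%.

4.96%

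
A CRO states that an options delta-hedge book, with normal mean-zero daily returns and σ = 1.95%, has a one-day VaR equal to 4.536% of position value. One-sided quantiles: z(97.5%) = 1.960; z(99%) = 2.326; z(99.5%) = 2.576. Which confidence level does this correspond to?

99%

Implied z = VaR/σ = 4.536 / 1.95 = 2.326.
This matches z(99%) = 2.326.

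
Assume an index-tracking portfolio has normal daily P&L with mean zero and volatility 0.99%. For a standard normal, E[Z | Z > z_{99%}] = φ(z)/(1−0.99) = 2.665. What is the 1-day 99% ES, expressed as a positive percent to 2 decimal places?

ES = 0.99% × 2.665 = 2.638%.

2.64%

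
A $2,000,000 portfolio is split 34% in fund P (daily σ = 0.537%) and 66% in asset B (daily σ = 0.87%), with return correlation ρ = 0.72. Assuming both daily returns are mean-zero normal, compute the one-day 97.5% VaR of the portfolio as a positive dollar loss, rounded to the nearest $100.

σ_p² = 0.34²·0.537² + 0.66²·0.87² + 2·0.72·0.34·0.66·0.537·0.87 = 0.5140 (%²).
σ_p = √0.5140 = 0.717%.
At 97.5%, z = 1.960.
VaR = 1.960 × 0.717% = 1.405%; on $2,000,000 that is $28,100.

$28,100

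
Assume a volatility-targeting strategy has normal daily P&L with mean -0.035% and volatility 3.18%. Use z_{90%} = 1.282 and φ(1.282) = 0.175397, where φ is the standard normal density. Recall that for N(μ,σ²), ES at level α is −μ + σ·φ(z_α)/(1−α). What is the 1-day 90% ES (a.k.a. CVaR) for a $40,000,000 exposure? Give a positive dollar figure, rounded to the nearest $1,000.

$2,245,000

Tail multiplier: φ(z)/(1−α) = 0.175397 / 0.1 = 1.754.
ES = −(-0.035%) + 3.18% × 1.754 = 5.613%.
On $40,000,000: 0.05613 × $40,000,000 = $2,245,200.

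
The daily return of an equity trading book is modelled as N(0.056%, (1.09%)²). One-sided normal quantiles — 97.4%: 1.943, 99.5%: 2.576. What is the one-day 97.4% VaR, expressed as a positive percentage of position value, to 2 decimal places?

2.06%

VaR = −μ + z·σ = −(0.056%) + 1.943 × 1.09% = 2.062%.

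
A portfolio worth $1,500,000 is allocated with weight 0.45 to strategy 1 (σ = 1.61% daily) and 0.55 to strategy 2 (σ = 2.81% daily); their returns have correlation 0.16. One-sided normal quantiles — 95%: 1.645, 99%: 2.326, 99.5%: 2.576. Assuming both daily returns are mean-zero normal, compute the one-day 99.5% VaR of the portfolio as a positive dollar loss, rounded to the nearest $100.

σ_p² = 0.45²·1.61² + 0.55²·2.81² + 2·0.16·0.45·0.55·1.61·2.81 = 3.2718 (%²).
σ_p = √3.2718 = 1.809%.
VaR = 2.576 × 1.809% = 4.660%; on $1,500,000 that is $69,900.

$69,900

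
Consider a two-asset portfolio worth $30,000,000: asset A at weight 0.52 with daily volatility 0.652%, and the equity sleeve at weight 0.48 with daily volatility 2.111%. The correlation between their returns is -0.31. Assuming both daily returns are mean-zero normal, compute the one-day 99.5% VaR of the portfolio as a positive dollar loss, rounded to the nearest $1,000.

$745,000

σ_p² = 0.52²·0.652² + 0.48²·2.111² + 2·-0.31·0.52·0.48·0.652·2.111 = 0.9287 (%²).
σ_p = √0.9287 = 0.964%.
At 99.5%, z = 2.576.
VaR = 2.576 × 0.964% = 2.483%; on $30,000,000 that is $744,900.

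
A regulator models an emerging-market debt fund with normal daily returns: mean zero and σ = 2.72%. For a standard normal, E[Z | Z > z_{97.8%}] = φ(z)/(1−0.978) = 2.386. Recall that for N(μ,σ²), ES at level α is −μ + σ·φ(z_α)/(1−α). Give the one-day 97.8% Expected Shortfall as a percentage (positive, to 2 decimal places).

6.49%

ES = 2.72% × 2.386 = 6.490%.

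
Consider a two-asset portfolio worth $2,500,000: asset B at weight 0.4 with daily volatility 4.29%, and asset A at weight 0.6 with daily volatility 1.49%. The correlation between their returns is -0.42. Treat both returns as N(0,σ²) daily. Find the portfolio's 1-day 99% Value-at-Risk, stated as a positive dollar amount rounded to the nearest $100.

$91,100

σ_p² = 0.4²·4.29² + 0.6²·1.49² + 2·-0.42·0.4·0.6·4.29·1.49 = 2.4552 (%²).
σ_p = √2.4552 = 1.567%.
At 99%, z = 2.326.
VaR = 2.326 × 1.567% = 3.645%; on $2,500,000 that is $91,125.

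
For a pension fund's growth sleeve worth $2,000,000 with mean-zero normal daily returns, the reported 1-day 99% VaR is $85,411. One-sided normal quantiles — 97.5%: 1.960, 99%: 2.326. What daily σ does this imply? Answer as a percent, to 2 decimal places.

VaR as a fraction: $85,411 / $2,000,000 = 4.271%.
σ = VaR / z = 4.271% / 2.326 = 1.836%.

1.84%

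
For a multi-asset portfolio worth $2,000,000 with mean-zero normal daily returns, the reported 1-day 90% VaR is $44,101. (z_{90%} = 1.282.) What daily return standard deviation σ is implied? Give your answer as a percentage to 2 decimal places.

1.72%

VaR as a fraction: $44,101 / $2,000,000 = 2.205%.
σ = VaR / z = 2.205% / 1.282 = 1.720%.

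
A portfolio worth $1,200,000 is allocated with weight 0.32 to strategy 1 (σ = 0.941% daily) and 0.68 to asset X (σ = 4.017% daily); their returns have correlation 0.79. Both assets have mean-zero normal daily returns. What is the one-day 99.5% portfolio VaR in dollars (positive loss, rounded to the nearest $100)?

$92,000

σ_p² = 0.32²·0.941² + 0.68²·4.017² + 2·0.79·0.32·0.68·0.941·4.017 = 8.8517 (%²).
σ_p = √8.8517 = 2.975%.
At 99.5%, z = 2.576.
VaR = 2.576 × 2.975% = 7.664%; on $1,200,000 that is $91,968.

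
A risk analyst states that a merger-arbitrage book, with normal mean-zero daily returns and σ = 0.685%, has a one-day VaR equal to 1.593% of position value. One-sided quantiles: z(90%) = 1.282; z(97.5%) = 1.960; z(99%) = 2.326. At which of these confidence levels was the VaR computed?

99%

Implied z = VaR/σ = 1.593 / 0.685 = 2.326.
This matches z(99%) = 2.326.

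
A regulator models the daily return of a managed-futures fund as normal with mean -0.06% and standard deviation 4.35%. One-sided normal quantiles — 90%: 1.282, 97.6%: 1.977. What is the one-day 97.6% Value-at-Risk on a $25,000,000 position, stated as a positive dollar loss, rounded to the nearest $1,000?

$2,165,000

VaR = −μ + z·σ = −(-0.06%) + 1.977 × 4.35% = 8.660%.
On $25,000,000: 0.08660 × $25,000,000 = $2,165,000.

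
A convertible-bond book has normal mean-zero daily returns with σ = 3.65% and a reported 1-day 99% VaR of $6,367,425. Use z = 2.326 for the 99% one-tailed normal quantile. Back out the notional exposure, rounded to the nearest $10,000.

VaR as a fraction of value: z·σ = 2.326 × 3.65% = 8.4899%.
Position = $6,367,425 / 0.084899 = $75,000,000.

$75,000,000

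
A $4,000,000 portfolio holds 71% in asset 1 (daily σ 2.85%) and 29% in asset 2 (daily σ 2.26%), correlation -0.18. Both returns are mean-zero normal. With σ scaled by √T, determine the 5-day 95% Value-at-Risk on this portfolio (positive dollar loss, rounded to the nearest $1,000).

σ_p = √(0.71²·2.85² + 0.29²·2.26² + 2·-0.18·0.71·0.29·2.85·2.26) = 2.012%.
σ_{5d} = 2.012% × √5 = 4.499%.
z(95%) = 1.645.
VaR = 1.645 × 4.499% = 7.401%; on $4,000,000 that is $296,040.

$296,000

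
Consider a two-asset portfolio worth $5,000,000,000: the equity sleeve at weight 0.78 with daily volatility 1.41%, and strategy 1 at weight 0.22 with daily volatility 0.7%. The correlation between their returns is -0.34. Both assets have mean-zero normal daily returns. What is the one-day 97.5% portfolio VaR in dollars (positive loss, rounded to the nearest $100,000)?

$103,600,000

σ_p² = 0.78²·1.41² + 0.22²·0.7² + 2·-0.34·0.78·0.22·1.41·0.7 = 1.1181 (%²).
σ_p = √1.1181 = 1.057%.
At 97.5%, z = 1.960.
VaR = 1.960 × 1.057% = 2.072%; on $5,000,000,000 that is $103,600,000.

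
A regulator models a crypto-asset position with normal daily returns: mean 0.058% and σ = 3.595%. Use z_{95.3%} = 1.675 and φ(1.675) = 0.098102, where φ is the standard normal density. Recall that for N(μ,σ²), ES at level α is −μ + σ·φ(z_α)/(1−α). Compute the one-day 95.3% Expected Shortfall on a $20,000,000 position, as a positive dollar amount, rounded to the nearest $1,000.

$1,489,000

Tail multiplier: φ(z)/(1−α) = 0.098102 / 0.047 = 2.087.
ES = −(0.058%) + 3.595% × 2.087 = 7.445%.
On $20,000,000: 0.07445 × $20,000,000 = $1,489,000.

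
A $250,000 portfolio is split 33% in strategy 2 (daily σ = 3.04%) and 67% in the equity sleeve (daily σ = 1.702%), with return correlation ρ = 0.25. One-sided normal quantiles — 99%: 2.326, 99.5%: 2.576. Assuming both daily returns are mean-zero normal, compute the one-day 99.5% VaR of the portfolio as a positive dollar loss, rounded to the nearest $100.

$10,900

σ_p² = 0.33²·3.04² + 0.67²·1.702² + 2·0.25·0.33·0.67·3.04·1.702 = 2.8788 (%²).
σ_p = √2.8788 = 1.697%.
VaR = 2.576 × 1.697% = 4.371%; on $250,000 that is $10,928.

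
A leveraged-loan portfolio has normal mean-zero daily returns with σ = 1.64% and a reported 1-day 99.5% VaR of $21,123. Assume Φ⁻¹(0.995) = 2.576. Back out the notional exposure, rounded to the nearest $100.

VaR as a fraction of value: z·σ = 2.576 × 1.64% = 4.22464%.
Position = $21,123 / 0.0422464 = $499,995.

$500,000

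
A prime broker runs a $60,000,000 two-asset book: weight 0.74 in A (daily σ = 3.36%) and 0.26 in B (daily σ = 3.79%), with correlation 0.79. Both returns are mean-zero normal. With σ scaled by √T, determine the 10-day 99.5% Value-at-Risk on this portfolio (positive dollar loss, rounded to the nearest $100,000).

σ_p = √(0.74²·3.36² + 0.26²·3.79² + 2·0.79·0.74·0.26·3.36·3.79) = 3.320%.
σ_{10d} = 3.320% × √10 = 10.499%.
z(99.5%) = 2.576.
VaR = 2.576 × 10.499% = 27.045%; on $60,000,000 that is $16,227,000.

$16,200,000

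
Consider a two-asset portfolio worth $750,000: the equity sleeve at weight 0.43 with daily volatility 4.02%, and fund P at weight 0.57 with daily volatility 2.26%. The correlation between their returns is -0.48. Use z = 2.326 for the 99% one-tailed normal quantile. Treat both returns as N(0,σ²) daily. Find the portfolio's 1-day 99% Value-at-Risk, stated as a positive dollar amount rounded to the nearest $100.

$27,600

σ_p² = 0.43²·4.02² + 0.57²·2.26² + 2·-0.48·0.43·0.57·4.02·2.26 = 2.5098 (%²).
σ_p = √2.5098 = 1.584%.
VaR = 2.326 × 1.584% = 3.684%; on $750,000 that is $27,630.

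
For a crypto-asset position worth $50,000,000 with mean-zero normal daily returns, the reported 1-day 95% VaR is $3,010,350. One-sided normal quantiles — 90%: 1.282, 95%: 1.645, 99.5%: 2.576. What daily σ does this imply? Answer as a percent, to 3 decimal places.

VaR as a fraction: $3,010,350 / $50,000,000 = 6.021%.
σ = VaR / z = 6.021% / 1.645 = 3.660%.

3.660%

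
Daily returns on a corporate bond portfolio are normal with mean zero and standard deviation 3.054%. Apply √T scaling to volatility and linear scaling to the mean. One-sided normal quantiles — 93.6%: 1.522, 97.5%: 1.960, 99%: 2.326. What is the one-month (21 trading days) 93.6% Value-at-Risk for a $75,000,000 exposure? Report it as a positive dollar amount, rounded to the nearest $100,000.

$16,000,000

σ_{21d} = 3.054% × √21 = 13.995%.
VaR = 1.522 × 13.995% = 21.300%.
On $75,000,000: 0.21300 × $75,000,000 = $15,975,000.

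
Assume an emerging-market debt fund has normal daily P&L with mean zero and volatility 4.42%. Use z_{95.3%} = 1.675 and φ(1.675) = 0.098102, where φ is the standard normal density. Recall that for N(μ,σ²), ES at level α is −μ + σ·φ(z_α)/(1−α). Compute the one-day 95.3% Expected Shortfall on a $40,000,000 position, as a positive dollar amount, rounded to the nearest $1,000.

Tail multiplier: φ(z)/(1−α) = 0.098102 / 0.047 = 2.087.
ES = 4.42% × 2.087 = 9.225%.
On $40,000,000: 0.09225 × $40,000,000 = $3,690,000.

$3,690,000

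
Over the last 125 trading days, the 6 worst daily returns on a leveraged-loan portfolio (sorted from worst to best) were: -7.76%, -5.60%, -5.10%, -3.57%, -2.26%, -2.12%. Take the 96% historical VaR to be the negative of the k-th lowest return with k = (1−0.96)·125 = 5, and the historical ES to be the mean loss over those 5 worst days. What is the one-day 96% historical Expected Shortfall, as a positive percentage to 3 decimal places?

The 5 worst returns sum to -24.29%.
ES = −(-24.29%) / 5 = 4.858%.

4.858%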